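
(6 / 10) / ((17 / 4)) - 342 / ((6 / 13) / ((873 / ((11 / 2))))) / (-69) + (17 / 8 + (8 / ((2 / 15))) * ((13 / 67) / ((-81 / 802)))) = 495335510897 / 311220360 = 1591.59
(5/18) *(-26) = -65/9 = -7.22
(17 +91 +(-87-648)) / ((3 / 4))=-836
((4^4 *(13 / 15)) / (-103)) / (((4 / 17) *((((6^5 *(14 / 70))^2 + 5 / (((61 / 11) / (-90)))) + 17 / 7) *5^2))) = -464576 / 3068395769055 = -0.00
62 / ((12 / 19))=589 / 6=98.17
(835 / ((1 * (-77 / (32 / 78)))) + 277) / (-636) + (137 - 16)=230280397 / 1909908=120.57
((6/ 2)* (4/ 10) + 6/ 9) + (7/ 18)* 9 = 161/ 30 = 5.37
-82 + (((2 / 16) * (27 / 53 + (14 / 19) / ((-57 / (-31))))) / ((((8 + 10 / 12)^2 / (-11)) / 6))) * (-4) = -4386368726 / 53744597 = -81.62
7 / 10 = 0.70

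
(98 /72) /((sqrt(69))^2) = 0.02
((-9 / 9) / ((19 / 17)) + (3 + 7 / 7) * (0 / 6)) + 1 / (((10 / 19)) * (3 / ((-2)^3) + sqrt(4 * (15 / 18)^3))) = -202381 / 356915 + 912 * sqrt(30) / 3757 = 0.76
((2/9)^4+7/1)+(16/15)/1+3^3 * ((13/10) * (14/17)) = 20620396/557685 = 36.97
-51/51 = -1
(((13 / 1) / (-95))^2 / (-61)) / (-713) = 169 / 392524325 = 0.00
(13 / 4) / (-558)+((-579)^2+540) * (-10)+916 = -7492587421 / 2232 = -3356894.01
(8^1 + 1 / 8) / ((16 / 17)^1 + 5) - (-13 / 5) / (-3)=6071 / 12120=0.50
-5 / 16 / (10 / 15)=-15 / 32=-0.47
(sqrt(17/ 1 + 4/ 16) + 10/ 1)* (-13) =-130 - 13* sqrt(69)/ 2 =-183.99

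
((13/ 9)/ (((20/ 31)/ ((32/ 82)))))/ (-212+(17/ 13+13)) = -10478/ 2370825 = -0.00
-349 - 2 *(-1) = -347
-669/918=-223/306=-0.73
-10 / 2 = -5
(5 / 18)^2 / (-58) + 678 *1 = 12740951 / 18792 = 678.00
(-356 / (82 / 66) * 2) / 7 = -81.87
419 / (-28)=-419 / 28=-14.96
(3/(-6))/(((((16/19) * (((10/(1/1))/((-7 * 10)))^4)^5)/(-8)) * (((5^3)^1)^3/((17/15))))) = 25772902014128676323/117187500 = 219928763853.90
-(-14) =14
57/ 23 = 2.48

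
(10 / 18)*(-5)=-25 / 9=-2.78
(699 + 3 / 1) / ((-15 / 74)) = -17316 / 5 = -3463.20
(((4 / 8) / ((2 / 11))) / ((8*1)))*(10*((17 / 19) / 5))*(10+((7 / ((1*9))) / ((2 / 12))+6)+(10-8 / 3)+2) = 2805 / 152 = 18.45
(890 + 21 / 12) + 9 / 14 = 24987 / 28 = 892.39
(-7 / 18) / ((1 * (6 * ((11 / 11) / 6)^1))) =-7 / 18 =-0.39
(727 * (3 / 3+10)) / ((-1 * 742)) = -10.78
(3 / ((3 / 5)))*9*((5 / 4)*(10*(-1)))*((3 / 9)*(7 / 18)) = -875 / 12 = -72.92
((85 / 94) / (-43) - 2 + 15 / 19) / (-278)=94581 / 21349844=0.00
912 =912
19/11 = 1.73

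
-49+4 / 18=-439 / 9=-48.78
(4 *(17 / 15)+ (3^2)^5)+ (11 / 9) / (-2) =5314763 / 90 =59052.92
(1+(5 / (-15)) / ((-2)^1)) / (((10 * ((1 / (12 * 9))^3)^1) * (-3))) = -244944 / 5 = -48988.80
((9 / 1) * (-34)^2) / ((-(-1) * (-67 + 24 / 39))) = -135252 / 863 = -156.72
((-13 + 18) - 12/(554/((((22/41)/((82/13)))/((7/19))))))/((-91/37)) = -602396741/296610769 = -2.03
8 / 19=0.42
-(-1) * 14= 14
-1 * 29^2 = -841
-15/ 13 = -1.15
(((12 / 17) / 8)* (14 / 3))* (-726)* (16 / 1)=-81312 / 17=-4783.06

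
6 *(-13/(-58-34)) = 39/46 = 0.85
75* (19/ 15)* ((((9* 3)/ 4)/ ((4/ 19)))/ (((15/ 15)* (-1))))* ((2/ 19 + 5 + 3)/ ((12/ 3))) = -197505/ 32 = -6172.03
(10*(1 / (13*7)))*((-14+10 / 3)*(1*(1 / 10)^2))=-16 / 1365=-0.01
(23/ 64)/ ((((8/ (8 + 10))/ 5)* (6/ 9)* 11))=3105/ 5632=0.55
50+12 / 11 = 562 / 11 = 51.09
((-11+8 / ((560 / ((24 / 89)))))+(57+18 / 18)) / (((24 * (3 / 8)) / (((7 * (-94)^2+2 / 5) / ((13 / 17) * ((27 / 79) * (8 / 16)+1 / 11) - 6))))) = -1337878756348684 / 24020528175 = -55697.31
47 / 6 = 7.83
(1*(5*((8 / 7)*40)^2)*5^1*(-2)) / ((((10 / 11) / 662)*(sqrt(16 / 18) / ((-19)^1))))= 53129472000*sqrt(2) / 49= 1533396323.76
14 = 14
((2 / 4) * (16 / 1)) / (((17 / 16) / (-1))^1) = -128 / 17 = -7.53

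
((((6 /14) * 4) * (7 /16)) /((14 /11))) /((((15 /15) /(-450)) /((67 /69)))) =-165825 /644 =-257.49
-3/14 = -0.21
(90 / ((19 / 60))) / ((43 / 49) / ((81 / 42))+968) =510300 / 1738861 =0.29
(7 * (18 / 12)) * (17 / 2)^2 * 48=36414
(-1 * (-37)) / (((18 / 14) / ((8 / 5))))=2072 / 45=46.04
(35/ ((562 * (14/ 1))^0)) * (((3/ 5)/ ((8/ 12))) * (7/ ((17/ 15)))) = 6615/ 34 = 194.56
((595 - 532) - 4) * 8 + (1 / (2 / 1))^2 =1889 / 4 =472.25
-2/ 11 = -0.18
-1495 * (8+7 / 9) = -118105 / 9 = -13122.78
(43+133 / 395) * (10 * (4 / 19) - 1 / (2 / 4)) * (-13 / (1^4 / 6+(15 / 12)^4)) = -341812224 / 15032515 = -22.74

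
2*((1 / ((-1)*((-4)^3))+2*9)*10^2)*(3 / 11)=86475 / 88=982.67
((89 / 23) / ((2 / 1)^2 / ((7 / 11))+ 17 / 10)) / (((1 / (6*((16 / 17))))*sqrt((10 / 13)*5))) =59808*sqrt(26) / 218569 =1.40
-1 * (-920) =920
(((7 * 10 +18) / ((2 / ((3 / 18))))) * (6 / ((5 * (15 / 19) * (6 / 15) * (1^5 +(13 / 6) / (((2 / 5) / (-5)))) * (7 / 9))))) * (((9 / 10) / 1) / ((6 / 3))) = -33858 / 54775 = -0.62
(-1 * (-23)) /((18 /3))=23 /6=3.83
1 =1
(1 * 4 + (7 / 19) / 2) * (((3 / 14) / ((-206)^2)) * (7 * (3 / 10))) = 1431 / 32251360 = 0.00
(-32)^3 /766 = -16384 /383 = -42.78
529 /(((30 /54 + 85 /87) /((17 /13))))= 2347173 /5200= 451.38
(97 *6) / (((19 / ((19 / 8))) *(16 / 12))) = 873 / 16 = 54.56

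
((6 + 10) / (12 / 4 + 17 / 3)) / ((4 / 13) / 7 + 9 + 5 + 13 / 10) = 1680 / 13963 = 0.12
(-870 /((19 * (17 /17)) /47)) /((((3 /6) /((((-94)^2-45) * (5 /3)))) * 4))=-299553325 /19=-15765964.47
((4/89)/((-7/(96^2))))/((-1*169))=36864/105287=0.35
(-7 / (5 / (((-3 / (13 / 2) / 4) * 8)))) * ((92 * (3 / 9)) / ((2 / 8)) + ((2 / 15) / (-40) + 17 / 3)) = 269493 / 1625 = 165.84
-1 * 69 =-69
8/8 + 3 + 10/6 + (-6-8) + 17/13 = -274/39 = -7.03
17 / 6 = 2.83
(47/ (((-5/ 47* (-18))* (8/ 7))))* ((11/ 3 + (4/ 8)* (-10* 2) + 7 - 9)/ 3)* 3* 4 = -77315/ 108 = -715.88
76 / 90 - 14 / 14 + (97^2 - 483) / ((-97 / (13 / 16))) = -74.92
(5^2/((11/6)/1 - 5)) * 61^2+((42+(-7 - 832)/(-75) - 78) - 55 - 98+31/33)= -463246249/15675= -29553.19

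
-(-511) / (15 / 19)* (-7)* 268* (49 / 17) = -892490116 / 255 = -3499961.24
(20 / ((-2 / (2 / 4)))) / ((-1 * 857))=5 / 857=0.01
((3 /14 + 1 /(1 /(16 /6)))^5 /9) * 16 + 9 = 26599048963 /73513818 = 361.82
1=1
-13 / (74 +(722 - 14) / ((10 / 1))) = -65 / 724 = -0.09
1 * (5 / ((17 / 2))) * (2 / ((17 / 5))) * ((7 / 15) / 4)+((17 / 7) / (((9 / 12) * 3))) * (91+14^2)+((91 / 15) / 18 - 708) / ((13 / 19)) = -734883449 / 1014390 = -724.46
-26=-26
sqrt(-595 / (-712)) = sqrt(105910) / 356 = 0.91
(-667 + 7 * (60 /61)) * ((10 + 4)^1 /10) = -281869 /305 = -924.16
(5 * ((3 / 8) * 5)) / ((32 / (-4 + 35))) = 2325 / 256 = 9.08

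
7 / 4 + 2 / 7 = 57 / 28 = 2.04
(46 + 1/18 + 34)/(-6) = -1441/108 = -13.34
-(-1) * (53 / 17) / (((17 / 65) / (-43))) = -148135 / 289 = -512.58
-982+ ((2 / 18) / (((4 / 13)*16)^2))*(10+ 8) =-2010967 / 2048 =-981.92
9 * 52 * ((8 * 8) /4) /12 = 624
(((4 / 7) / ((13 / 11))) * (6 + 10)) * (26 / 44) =32 / 7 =4.57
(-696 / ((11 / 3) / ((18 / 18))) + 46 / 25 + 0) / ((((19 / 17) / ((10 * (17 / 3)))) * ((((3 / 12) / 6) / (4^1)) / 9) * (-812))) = 10141.17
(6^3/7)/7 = 216/49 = 4.41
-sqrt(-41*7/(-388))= -sqrt(27839)/194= -0.86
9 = 9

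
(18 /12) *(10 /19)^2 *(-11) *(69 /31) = -113850 /11191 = -10.17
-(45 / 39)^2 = -225 / 169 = -1.33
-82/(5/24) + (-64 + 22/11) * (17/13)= -30854/65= -474.68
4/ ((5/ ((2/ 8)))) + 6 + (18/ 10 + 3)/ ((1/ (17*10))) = 4111/ 5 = 822.20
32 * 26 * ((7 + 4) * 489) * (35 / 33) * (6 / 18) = 4746560 / 3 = 1582186.67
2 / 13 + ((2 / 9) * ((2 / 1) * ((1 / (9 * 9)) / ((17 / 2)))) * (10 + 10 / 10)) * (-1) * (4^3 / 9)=149858 / 1449981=0.10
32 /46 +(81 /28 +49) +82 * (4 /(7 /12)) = 395979 /644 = 614.87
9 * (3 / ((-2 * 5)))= -27 / 10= -2.70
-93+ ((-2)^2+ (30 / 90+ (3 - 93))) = -536 / 3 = -178.67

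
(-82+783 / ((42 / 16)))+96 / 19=221.34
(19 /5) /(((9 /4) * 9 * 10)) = 38 /2025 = 0.02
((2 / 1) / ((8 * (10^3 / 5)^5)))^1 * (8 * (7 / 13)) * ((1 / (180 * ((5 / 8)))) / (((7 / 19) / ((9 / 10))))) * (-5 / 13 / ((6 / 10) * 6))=-19 / 2433600000000000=-0.00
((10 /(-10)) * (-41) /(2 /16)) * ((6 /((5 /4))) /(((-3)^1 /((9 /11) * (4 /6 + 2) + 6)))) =-47232 /11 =-4293.82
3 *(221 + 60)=843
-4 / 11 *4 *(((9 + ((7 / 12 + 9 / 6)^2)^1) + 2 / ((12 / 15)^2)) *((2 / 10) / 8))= -2371 / 3960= -0.60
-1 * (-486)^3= 114791256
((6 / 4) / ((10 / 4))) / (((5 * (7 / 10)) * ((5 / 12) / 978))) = 70416 / 175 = 402.38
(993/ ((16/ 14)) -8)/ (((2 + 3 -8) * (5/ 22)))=-75757/ 60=-1262.62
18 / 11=1.64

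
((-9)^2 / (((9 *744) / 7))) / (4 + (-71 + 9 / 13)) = -273 / 213776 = -0.00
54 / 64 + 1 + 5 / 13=927 / 416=2.23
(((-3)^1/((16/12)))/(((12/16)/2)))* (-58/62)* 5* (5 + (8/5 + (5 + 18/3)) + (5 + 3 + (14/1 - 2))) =32712/31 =1055.23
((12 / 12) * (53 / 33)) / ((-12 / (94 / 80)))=-2491 / 15840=-0.16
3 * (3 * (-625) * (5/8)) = -28125/8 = -3515.62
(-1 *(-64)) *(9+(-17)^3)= -313856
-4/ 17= -0.24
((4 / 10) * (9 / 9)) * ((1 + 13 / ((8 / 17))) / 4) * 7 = 1603 / 80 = 20.04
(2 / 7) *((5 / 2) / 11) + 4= 313 / 77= 4.06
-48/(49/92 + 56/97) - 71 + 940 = 8179093/9905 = 825.75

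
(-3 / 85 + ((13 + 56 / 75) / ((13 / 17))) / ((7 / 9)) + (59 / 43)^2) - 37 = -860990412 / 71510075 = -12.04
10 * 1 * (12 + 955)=9670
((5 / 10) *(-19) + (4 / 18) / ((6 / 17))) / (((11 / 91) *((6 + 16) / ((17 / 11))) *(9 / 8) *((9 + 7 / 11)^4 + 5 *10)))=-0.00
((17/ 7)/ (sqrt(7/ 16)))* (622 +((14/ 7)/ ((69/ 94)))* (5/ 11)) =32166584* sqrt(7)/ 37191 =2288.32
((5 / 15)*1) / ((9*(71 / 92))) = 92 / 1917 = 0.05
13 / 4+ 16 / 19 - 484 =-36473 / 76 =-479.91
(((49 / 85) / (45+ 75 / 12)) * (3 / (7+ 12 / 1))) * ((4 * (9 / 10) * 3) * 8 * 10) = 508032 / 331075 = 1.53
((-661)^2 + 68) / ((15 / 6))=873978 / 5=174795.60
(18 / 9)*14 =28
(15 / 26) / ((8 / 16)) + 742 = 743.15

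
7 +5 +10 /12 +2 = 14.83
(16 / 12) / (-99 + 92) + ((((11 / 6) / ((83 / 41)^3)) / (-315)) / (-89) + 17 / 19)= 1286998301959 / 1827425534130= 0.70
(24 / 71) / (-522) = -4 / 6177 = -0.00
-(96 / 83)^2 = -9216 / 6889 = -1.34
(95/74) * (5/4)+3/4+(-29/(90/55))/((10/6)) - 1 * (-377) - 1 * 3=1623803/4440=365.72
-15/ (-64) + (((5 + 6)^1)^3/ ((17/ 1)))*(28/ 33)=217597/ 3264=66.67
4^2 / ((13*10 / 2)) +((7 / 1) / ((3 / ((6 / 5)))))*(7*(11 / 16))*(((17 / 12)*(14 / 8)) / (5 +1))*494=205975183 / 74880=2750.74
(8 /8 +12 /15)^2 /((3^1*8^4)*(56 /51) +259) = 1377 /5844475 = 0.00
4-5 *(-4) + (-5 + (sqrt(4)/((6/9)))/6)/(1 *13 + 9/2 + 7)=1167/49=23.82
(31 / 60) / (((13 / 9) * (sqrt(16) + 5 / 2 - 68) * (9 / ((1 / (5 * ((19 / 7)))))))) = -217 / 4557150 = -0.00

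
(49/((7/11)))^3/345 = 456533/345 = 1323.28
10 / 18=0.56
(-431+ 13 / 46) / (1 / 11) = -217943 / 46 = -4737.89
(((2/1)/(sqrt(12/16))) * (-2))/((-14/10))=40 * sqrt(3)/21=3.30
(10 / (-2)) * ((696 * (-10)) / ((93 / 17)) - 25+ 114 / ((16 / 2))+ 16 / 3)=2376475 / 372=6388.37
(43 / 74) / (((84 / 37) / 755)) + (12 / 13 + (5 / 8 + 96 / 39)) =197.25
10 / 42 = 5 / 21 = 0.24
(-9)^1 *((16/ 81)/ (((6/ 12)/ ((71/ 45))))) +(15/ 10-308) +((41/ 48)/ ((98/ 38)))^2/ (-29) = -2253190554053/ 7219134720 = -312.11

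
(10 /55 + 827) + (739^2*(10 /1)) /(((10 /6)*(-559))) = -30957645 /6149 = -5034.58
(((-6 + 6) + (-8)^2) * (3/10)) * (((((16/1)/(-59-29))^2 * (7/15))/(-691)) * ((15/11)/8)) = -0.00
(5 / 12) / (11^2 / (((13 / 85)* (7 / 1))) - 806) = -455 / 756732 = -0.00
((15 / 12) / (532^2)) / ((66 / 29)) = 145 / 74718336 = 0.00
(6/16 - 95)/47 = -757/376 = -2.01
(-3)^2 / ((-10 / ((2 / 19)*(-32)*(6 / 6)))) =288 / 95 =3.03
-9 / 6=-3 / 2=-1.50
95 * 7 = 665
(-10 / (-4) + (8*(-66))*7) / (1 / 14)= -51709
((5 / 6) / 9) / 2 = 5 / 108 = 0.05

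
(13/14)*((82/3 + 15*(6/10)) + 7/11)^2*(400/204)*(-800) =-773968000000/388773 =-1990796.69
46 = 46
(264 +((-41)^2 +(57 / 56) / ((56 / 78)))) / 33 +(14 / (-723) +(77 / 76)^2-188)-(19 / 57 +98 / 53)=-2823935409961 / 21690393312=-130.19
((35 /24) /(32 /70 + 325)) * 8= 1225 /34173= 0.04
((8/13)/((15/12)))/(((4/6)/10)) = 96/13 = 7.38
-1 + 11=10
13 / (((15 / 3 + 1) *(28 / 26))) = 169 / 84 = 2.01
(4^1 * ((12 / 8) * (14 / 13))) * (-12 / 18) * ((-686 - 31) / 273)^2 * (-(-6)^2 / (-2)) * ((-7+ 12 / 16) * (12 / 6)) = 102817800 / 15379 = 6685.60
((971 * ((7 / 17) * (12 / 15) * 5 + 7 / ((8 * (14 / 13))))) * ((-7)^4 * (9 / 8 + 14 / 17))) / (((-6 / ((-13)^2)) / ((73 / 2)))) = -11486927709.88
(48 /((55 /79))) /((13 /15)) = 11376 /143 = 79.55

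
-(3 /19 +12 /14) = -135 /133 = -1.02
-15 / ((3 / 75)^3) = -234375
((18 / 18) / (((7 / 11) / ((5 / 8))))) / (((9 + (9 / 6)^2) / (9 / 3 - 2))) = 11 / 126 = 0.09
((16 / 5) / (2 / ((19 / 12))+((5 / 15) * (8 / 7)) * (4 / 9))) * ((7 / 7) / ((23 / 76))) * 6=44.29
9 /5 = 1.80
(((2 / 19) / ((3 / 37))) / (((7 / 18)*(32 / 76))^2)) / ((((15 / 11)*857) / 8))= 69597 / 209965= 0.33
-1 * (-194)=194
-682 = -682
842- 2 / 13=10944 / 13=841.85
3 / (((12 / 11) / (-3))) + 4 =-17 / 4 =-4.25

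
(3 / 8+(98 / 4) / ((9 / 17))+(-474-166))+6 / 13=-554941 / 936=-592.89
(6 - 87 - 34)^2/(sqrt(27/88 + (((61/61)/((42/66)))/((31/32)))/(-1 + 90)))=26450 * sqrt(234718498322)/552427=23196.61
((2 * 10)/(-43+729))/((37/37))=10/343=0.03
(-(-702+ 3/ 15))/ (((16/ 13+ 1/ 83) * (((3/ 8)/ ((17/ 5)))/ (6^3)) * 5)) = 4119397568/ 18625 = 221175.71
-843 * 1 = -843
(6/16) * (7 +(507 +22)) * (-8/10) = -804/5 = -160.80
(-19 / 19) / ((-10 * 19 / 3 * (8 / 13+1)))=13 / 1330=0.01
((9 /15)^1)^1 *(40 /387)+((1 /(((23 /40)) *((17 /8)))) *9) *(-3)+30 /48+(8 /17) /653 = -5641247545 /263493336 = -21.41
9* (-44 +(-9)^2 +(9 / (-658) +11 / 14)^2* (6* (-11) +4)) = 44325 / 108241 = 0.41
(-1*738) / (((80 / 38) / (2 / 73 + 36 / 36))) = -360.15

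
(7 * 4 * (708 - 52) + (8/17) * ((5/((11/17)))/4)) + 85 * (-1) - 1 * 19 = 200914/11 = 18264.91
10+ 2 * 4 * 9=82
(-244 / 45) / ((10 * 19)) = -122 / 4275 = -0.03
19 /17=1.12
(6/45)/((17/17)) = 0.13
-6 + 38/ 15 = -3.47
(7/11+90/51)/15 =449/2805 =0.16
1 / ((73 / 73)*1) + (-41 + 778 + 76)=814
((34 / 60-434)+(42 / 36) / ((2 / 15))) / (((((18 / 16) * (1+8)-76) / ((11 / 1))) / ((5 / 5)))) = 560582 / 7905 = 70.91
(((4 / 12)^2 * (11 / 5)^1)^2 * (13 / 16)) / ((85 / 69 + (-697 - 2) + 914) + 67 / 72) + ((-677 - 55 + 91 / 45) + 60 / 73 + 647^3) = 270839293.84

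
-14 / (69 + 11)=-7 / 40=-0.18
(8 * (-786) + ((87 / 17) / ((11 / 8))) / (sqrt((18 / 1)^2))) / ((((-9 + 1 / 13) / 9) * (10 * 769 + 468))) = 34392657 / 44240834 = 0.78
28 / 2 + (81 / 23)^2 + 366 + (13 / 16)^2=53230137 / 135424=393.06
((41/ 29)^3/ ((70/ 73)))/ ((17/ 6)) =15093699/ 14511455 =1.04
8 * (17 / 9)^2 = 2312 / 81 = 28.54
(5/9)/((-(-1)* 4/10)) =25/18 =1.39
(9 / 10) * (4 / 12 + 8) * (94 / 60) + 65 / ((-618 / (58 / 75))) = 216337 / 18540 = 11.67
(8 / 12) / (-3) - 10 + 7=-29 / 9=-3.22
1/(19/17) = 17/19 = 0.89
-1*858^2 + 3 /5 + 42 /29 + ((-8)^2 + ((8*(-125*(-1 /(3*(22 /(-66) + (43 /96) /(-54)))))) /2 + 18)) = -189146931203 /256795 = -736567.81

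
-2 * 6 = -12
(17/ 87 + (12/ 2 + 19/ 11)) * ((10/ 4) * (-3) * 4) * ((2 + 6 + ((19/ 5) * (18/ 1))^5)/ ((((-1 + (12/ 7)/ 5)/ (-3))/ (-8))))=11919377925328952064/ 917125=12996459506969.01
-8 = -8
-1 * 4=-4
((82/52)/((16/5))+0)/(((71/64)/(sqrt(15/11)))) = 410 * sqrt(165)/10153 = 0.52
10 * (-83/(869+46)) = -166/183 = -0.91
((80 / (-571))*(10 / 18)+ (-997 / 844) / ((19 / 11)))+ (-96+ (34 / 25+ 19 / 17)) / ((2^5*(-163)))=-33970369494103 / 45671070016800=-0.74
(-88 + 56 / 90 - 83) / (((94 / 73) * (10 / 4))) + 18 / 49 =-27234509 / 518175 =-52.56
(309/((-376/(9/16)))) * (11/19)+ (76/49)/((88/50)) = 37805851/61609856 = 0.61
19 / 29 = 0.66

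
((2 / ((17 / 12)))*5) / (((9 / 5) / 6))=400 / 17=23.53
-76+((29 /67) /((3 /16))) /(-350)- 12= -3095632 /35175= -88.01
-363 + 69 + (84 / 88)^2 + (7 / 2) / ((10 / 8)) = -702499 / 2420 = -290.29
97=97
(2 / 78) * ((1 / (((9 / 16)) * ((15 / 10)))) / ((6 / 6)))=32 / 1053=0.03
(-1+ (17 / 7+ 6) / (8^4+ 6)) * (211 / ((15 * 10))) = -1209241 / 861420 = -1.40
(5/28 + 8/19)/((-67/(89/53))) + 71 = 134099981/1889132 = 70.98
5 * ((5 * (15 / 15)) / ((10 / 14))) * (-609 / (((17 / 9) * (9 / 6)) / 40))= -5115600 / 17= -300917.65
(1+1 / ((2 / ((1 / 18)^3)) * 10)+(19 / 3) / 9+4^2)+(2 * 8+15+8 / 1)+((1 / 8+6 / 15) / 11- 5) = 66399167 / 1283040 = 51.75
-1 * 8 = -8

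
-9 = -9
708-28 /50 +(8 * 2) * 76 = 48086 /25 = 1923.44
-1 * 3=-3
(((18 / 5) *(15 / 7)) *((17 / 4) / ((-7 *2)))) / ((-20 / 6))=1377 / 1960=0.70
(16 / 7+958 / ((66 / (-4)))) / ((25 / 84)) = -51536 / 275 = -187.40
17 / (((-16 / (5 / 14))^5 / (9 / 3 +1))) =-53125 / 140987334656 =-0.00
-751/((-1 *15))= 751/15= 50.07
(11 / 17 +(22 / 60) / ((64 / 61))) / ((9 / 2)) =32527 / 146880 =0.22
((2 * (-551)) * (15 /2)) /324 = -2755 /108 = -25.51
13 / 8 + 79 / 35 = 3.88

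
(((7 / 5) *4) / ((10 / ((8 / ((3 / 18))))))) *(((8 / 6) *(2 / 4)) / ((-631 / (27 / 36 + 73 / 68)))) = -13888 / 268175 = -0.05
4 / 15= 0.27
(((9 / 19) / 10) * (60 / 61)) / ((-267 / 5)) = -90 / 103151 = -0.00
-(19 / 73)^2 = -361 / 5329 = -0.07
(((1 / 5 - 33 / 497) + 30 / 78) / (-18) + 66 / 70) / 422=531521 / 245388780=0.00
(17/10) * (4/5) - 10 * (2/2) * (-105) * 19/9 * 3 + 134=169634/25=6785.36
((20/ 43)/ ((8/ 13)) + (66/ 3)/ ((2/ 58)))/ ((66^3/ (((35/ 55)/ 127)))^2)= 897239/ 4624168191787571328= 0.00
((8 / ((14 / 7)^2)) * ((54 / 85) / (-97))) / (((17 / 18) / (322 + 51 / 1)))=-725112 / 140165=-5.17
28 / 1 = 28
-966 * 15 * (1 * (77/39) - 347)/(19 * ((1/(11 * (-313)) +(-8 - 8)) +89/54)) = -1726218838080/94155659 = -18333.67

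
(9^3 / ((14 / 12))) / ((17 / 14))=8748 / 17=514.59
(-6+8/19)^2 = 11236/361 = 31.12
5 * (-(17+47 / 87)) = -7630 / 87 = -87.70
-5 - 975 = -980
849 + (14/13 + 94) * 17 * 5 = 8930.54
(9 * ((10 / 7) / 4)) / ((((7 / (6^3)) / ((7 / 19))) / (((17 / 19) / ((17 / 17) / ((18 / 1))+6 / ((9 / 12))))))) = 297432 / 73283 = 4.06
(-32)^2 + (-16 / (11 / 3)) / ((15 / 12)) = 56128 / 55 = 1020.51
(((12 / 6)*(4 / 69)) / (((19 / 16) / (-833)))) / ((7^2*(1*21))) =-2176 / 27531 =-0.08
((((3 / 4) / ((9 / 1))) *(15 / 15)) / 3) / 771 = 1 / 27756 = 0.00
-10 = -10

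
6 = 6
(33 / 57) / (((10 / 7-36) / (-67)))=469 / 418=1.12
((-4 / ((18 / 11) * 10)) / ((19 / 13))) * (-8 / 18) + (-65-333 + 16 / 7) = -21311146 / 53865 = -395.64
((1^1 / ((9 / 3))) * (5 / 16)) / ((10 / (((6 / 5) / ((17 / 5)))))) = 1 / 272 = 0.00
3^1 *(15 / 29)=45 / 29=1.55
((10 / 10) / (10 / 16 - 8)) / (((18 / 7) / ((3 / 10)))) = -14 / 885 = -0.02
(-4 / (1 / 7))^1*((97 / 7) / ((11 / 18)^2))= -125712 / 121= -1038.94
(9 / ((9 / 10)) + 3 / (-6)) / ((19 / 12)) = 6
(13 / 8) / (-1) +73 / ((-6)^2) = 29 / 72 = 0.40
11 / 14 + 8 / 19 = 1.21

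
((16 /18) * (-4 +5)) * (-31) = -248 /9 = -27.56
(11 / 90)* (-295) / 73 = -649 / 1314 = -0.49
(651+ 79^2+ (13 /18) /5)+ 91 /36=1241041 /180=6894.67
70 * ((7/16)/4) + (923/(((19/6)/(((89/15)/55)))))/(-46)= 26814171/3845600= 6.97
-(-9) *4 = 36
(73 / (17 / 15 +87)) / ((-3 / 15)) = -5475 / 1322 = -4.14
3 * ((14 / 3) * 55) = 770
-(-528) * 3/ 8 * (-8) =-1584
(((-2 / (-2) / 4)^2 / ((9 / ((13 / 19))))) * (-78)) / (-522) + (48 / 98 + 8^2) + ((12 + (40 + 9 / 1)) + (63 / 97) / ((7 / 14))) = 143445313321 / 1131366096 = 126.79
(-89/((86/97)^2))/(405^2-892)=-837401/1206531668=-0.00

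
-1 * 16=-16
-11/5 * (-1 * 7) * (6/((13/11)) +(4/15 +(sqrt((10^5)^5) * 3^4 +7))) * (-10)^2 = 741356/39 +124740000000000000 * sqrt(10) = 394462515329422647.00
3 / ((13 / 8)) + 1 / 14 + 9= 1987 / 182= 10.92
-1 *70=-70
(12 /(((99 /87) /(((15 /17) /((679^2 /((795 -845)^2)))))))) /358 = 2175000 /15432425393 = 0.00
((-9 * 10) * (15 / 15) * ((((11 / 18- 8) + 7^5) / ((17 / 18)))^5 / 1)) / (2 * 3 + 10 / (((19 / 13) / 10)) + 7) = -47513102090884808979794250330 / 24137569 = -1968429467395196632262.11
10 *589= 5890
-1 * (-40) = 40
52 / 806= 2 / 31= 0.06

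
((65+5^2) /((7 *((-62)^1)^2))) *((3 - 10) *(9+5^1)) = -0.33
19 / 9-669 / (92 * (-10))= 23501 / 8280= 2.84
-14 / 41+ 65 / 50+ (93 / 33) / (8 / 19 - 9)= 463159 / 735130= 0.63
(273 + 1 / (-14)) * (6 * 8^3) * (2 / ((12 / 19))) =18585344 / 7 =2655049.14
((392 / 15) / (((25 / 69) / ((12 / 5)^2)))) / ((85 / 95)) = 464.33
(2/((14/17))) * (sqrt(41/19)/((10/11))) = 187 * sqrt(779)/1330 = 3.92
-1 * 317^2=-100489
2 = 2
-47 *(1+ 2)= -141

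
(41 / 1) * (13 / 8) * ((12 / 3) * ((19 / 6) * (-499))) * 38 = -96014087 / 6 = -16002347.83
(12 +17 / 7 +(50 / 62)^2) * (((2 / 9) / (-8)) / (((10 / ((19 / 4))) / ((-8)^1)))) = 160607 / 100905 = 1.59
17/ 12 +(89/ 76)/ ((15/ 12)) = 2683/ 1140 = 2.35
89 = 89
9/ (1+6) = 9/ 7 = 1.29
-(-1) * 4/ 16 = 1/ 4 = 0.25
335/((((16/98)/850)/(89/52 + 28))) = 10778499375/208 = 51819708.53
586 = 586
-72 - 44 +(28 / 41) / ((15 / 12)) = -23668 / 205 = -115.45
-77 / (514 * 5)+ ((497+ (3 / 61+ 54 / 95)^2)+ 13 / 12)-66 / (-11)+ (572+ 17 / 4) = 1080.68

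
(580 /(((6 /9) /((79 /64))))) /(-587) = -34365 /18784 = -1.83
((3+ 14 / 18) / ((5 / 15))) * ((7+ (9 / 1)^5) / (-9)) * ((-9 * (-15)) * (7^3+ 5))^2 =-164136514060800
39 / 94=0.41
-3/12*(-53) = 53/4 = 13.25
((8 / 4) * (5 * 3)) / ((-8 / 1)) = -15 / 4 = -3.75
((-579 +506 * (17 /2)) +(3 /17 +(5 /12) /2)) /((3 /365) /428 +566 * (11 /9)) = 177942351945 /33069275398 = 5.38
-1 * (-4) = 4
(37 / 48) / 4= 37 / 192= 0.19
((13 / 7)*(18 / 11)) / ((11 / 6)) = 1404 / 847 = 1.66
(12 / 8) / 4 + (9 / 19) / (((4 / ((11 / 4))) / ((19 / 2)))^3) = 4336707 / 32768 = 132.35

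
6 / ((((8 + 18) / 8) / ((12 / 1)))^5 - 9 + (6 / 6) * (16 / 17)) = -25990004736 / 34901831635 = -0.74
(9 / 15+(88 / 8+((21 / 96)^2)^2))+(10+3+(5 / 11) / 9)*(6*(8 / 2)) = 324.81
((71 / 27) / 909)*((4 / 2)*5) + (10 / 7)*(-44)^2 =475157450 / 171801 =2765.74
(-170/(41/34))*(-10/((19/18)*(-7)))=-1040400/5453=-190.79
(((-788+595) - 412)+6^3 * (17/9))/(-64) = 197/64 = 3.08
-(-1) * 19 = 19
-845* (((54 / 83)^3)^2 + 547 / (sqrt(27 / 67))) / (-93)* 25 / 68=43649375094000 / 172297576765463 + 11555375* sqrt(201) / 56916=2878.63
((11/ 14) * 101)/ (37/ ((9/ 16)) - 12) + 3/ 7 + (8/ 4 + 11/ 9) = 28421/ 5544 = 5.13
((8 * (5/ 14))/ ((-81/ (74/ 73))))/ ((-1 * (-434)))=-740/ 8981847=-0.00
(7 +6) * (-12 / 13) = -12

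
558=558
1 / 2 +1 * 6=13 / 2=6.50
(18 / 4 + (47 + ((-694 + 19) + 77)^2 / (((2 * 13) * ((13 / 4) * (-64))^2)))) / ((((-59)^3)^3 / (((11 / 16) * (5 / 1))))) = -4742375 / 230643600675869095936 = -0.00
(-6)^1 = -6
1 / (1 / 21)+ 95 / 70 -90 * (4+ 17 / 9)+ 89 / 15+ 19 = -101369 / 210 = -482.71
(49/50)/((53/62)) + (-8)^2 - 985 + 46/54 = -919.00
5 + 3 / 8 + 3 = 67 / 8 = 8.38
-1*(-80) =80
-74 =-74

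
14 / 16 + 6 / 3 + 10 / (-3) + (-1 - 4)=-131 / 24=-5.46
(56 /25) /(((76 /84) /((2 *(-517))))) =-1215984 /475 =-2559.97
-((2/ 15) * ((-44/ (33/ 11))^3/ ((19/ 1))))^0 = -1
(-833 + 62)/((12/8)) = -514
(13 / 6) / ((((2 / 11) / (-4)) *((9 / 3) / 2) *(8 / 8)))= -286 / 9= -31.78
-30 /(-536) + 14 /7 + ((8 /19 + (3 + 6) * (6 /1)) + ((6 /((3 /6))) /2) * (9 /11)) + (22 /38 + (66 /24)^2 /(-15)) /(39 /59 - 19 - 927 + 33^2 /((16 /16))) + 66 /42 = 660722466059 /10494644160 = 62.96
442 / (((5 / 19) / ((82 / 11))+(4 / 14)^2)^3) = 196658566636810096 / 711404493983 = 276437.06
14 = 14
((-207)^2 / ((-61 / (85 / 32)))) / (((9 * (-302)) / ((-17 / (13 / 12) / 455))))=-4127787 / 174345808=-0.02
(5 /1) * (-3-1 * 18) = -105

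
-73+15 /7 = -496 /7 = -70.86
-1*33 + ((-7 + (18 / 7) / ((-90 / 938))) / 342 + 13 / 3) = -49189 / 1710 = -28.77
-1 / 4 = -0.25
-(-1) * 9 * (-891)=-8019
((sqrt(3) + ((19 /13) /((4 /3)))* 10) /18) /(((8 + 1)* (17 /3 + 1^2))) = sqrt(3) /1080 + 19 /1872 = 0.01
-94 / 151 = -0.62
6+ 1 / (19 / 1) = 115 / 19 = 6.05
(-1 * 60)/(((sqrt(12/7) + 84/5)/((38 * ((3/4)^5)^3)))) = -1001912431275/549084725248 + 34078654125 * sqrt(21)/1098169450496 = -1.68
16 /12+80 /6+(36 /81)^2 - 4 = 880 /81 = 10.86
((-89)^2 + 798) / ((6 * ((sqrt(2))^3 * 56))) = 8719 * sqrt(2) / 1344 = 9.17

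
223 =223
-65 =-65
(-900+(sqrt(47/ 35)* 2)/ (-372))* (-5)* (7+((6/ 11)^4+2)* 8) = 106687.41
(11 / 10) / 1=11 / 10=1.10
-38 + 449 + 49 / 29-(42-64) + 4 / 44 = 434.78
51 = 51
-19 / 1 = -19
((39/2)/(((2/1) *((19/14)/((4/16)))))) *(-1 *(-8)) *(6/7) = 234/19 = 12.32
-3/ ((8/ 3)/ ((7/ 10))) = -63/ 80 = -0.79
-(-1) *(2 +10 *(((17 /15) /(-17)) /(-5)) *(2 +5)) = 44 /15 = 2.93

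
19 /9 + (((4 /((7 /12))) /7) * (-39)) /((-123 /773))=4379339 /18081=242.21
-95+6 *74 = 349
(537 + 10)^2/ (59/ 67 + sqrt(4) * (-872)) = -20047003/ 116789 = -171.65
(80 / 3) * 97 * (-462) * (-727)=868794080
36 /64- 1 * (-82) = 1321 /16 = 82.56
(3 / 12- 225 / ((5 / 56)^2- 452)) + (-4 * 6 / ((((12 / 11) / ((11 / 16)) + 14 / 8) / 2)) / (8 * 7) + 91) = 5864289159923 / 64096953340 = 91.49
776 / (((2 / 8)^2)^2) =198656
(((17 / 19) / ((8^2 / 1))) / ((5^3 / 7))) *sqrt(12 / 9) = 119 *sqrt(3) / 228000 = 0.00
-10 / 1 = -10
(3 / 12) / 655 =1 / 2620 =0.00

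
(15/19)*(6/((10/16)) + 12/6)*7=1218/19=64.11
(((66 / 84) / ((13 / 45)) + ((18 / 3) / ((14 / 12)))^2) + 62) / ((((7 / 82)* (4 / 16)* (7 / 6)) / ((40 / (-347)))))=-4571624640 / 10830911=-422.09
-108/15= -36/5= -7.20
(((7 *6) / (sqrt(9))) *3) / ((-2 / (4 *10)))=-840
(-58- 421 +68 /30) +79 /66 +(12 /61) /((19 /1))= -60624811 /127490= -475.53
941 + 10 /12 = 941.83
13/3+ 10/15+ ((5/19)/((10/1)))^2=5.00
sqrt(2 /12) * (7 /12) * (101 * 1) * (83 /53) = 58681 * sqrt(6) /3816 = 37.67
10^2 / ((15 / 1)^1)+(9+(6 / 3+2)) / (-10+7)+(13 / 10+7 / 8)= 541 / 120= 4.51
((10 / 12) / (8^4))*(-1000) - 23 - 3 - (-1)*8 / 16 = -78961 / 3072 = -25.70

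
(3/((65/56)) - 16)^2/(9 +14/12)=4562304/257725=17.70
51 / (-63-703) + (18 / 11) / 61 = -20433 / 513986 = -0.04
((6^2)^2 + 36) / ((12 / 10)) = 1110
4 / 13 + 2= 30 / 13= 2.31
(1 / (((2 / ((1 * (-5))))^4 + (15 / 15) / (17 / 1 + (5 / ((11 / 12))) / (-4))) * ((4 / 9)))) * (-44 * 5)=-17737500 / 3209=-5527.42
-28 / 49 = -4 / 7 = -0.57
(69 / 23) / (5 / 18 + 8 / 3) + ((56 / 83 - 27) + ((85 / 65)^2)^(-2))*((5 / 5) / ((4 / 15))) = -70850139501 / 734817758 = -96.42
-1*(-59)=59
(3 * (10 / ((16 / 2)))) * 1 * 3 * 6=67.50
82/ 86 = 41/ 43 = 0.95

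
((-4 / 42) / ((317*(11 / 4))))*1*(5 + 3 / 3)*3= -48 / 24409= -0.00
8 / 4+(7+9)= 18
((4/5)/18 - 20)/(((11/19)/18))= -34124/55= -620.44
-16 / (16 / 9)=-9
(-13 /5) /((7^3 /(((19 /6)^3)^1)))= -89167 /370440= -0.24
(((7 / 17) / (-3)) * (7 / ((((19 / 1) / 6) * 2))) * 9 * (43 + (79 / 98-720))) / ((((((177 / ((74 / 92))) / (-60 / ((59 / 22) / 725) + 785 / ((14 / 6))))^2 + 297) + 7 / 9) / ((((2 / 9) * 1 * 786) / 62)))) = 170476986609202686592275 / 19517881659597594752012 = 8.73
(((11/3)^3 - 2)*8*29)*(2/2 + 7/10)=2518244/135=18653.66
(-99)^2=9801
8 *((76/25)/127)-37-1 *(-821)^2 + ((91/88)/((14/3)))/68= -25613878074831/37998400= -674077.81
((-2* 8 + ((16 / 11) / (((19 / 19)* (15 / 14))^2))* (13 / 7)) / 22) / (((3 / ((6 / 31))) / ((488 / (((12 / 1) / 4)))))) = -16482688 / 2531925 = -6.51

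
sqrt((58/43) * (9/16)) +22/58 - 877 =-25422/29 +3 * sqrt(2494)/172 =-875.75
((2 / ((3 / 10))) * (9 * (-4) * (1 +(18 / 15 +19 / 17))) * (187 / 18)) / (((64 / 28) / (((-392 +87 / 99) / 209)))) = 4246403 / 627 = 6772.57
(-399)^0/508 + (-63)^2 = 2016253/508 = 3969.00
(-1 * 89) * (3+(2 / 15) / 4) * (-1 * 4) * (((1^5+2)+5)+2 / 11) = 97188 / 11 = 8835.27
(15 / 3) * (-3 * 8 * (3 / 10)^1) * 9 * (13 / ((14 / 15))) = -31590 / 7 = -4512.86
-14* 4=-56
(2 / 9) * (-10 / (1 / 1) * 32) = -640 / 9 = -71.11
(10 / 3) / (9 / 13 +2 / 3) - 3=-29 / 53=-0.55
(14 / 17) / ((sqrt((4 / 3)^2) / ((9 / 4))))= 189 / 136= 1.39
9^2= 81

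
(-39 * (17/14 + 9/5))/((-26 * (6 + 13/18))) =5697/8470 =0.67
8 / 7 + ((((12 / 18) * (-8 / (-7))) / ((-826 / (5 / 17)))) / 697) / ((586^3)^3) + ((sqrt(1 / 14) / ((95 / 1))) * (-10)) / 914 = 119627644105920448985188149106171 / 104674188592680392862039630467904- sqrt(14) / 121562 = 1.14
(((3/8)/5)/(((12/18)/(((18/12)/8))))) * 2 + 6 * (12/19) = 46593/12160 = 3.83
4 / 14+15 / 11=127 / 77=1.65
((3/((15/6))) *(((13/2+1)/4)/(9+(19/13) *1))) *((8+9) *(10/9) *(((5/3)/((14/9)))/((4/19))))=18525/896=20.68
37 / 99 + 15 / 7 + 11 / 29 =58199 / 20097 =2.90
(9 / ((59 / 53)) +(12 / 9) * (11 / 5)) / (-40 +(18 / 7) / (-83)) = -5665331 / 20583330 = -0.28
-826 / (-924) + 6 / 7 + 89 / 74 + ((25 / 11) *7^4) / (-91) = -6334577 / 111111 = -57.01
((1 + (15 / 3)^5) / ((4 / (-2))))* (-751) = 1173813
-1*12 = -12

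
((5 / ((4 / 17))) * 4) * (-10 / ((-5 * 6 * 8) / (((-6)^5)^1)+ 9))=-137700 / 1463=-94.12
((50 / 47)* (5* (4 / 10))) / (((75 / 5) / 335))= 6700 / 141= 47.52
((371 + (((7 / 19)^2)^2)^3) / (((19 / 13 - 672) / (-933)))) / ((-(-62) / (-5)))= -41.63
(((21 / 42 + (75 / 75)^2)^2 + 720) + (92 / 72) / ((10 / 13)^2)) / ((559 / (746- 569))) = 76932283 / 335400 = 229.37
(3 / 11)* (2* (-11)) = -6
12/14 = 0.86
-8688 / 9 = -965.33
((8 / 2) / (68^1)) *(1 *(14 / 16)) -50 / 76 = -1567 / 2584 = -0.61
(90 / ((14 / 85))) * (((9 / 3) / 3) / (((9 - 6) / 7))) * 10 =12750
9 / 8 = 1.12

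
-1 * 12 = -12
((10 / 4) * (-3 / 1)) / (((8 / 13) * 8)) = -195 / 128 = -1.52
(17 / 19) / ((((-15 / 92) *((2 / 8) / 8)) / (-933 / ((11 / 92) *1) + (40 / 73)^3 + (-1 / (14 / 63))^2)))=1666813890434912 / 1219568295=1366724.52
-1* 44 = -44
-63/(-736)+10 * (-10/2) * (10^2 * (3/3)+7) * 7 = -27563137/736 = -37449.91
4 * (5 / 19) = 20 / 19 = 1.05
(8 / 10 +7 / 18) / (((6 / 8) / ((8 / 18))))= 856 / 1215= 0.70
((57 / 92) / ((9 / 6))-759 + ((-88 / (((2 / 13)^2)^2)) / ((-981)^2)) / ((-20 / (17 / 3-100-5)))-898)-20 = -2227681686107 / 1328058180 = -1677.40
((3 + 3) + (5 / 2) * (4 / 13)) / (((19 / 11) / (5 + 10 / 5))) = 6776 / 247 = 27.43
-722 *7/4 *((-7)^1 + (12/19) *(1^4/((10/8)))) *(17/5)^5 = 116514885277/31250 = 3728476.33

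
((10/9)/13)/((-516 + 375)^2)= 0.00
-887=-887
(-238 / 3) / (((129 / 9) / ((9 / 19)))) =-2142 / 817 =-2.62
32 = 32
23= 23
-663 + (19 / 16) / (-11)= -116707 / 176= -663.11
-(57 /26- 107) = 2725 /26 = 104.81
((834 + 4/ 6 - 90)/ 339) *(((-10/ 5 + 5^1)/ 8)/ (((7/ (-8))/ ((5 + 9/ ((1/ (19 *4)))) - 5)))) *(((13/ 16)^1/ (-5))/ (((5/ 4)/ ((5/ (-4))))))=-827697/ 7910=-104.64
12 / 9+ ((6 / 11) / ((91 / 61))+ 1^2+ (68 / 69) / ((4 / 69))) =59156 / 3003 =19.70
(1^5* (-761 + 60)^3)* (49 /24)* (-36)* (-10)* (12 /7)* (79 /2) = -17144376466770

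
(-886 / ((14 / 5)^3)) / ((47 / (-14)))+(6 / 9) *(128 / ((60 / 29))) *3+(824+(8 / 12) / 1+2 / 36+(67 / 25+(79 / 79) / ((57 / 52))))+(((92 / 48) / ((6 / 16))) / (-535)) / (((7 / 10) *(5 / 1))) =338532219374 / 351149925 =964.07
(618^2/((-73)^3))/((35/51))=-1.43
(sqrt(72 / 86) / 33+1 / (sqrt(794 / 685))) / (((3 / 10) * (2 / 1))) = 10 * sqrt(43) / 1419+5 * sqrt(543890) / 2382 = 1.59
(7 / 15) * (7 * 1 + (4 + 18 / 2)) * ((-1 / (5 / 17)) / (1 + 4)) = -476 / 75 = -6.35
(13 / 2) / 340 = 13 / 680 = 0.02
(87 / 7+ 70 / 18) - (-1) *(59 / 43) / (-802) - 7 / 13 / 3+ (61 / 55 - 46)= -44668097191 / 1553421870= -28.75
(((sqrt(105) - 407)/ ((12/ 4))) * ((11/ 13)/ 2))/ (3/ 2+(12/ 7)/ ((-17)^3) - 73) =153968507/ 191799543 - 378301 * sqrt(105)/ 191799543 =0.78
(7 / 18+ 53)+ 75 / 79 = 77269 / 1422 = 54.34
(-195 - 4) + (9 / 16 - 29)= -3639 / 16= -227.44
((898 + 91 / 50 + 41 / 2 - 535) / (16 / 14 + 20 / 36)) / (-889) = -86697 / 339725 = -0.26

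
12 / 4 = 3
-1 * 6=-6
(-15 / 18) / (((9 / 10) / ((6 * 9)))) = -50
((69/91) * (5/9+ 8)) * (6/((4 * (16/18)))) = 2277/208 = 10.95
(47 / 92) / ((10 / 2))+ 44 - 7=17067 / 460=37.10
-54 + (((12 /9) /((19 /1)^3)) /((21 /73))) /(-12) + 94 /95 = -53.01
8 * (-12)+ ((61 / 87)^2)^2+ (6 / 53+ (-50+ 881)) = 2232800207894 / 3036357333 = 735.35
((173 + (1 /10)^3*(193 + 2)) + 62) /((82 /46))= 1081897 /8200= 131.94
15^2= 225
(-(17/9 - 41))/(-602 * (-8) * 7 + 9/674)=21568/18590643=0.00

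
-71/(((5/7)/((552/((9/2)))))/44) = -8047424/15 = -536494.93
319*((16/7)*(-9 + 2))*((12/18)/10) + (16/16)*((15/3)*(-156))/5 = -7444/15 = -496.27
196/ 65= 3.02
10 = 10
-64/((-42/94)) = 3008/21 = 143.24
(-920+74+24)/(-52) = 411/26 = 15.81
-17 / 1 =-17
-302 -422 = -724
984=984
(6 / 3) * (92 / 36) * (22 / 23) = 44 / 9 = 4.89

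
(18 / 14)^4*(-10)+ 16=-27194 / 2401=-11.33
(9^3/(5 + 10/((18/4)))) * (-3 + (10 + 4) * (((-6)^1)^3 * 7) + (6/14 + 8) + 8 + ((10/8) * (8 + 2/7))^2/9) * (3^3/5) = -734090062437/63700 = -11524176.80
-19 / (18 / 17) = -323 / 18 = -17.94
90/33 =30/11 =2.73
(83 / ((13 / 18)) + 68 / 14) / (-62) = -5450 / 2821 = -1.93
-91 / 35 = -13 / 5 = -2.60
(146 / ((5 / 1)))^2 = 21316 / 25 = 852.64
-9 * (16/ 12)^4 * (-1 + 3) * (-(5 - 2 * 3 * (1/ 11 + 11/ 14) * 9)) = -1669120/ 693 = -2408.54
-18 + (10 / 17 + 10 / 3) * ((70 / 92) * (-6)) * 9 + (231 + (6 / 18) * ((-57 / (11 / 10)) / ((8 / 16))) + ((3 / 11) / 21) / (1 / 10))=525641 / 30107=17.46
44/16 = 11/4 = 2.75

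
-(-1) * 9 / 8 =9 / 8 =1.12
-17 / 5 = -3.40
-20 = -20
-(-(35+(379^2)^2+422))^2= -425709850058899326244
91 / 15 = 6.07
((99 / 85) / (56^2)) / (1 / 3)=297 / 266560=0.00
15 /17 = 0.88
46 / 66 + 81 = 2696 / 33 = 81.70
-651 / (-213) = 217 / 71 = 3.06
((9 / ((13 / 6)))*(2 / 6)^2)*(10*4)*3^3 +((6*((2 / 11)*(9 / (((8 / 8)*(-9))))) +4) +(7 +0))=72697 / 143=508.37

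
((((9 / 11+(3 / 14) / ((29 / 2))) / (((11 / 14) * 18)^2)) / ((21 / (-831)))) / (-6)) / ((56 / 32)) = 343480 / 21885633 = 0.02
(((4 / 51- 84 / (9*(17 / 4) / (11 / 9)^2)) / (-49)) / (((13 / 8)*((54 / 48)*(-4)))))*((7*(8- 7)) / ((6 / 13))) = -105824 / 780759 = -0.14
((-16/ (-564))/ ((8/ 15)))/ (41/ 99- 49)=-99/ 90428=-0.00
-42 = -42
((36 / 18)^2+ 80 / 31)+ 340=10744 / 31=346.58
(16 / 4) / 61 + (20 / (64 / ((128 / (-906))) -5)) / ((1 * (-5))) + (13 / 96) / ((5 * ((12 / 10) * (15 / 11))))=10965887 / 120692160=0.09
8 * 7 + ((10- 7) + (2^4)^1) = 75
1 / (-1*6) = -1 / 6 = -0.17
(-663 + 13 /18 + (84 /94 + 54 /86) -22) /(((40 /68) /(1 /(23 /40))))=-844468438 /418347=-2018.58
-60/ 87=-20/ 29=-0.69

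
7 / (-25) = -7 / 25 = -0.28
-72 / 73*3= -216 / 73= -2.96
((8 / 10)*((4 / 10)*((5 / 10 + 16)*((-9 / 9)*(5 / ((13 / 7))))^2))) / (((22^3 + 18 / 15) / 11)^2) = 0.00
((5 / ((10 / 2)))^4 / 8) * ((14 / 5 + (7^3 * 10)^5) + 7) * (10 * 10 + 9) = 258742102291893505341 / 40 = 6468552557297337633.52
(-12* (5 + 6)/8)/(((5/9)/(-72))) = 10692/5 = 2138.40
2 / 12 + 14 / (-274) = 95 / 822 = 0.12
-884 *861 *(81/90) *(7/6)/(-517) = 1545.80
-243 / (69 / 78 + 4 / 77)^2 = -108216108 / 390625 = -277.03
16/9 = 1.78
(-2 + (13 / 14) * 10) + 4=11.29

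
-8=-8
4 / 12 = 1 / 3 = 0.33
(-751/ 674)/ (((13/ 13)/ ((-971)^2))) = -708073591/ 674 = -1050554.29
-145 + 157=12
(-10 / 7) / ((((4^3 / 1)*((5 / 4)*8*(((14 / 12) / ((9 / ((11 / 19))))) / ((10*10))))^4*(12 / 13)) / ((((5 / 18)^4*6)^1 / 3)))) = -89341154296875 / 984285148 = -90767.55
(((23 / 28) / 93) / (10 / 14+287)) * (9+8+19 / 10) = 1449 / 2497360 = 0.00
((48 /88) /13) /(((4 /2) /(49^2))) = 7203 /143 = 50.37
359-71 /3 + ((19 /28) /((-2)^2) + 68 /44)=1245731 /3696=337.05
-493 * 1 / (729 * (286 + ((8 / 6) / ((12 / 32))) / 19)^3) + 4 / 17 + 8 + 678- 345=679894480133441993 / 1992450640104424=341.24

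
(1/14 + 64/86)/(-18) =-491/10836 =-0.05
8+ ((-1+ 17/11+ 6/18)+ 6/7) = 2249/231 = 9.74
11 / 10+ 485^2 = 235226.10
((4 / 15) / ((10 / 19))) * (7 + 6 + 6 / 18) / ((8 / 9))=38 / 5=7.60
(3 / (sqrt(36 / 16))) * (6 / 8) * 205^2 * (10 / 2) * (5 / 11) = 3151875 / 22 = 143267.05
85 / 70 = 1.21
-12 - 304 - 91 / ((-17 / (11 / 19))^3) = -10648531251 / 33698267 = -316.00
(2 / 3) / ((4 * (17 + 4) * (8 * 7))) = 1 / 7056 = 0.00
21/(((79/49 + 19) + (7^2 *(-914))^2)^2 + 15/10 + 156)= 33614/6439764905224642345569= 0.00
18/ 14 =9/ 7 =1.29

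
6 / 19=0.32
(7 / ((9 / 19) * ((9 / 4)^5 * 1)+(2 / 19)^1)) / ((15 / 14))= 1906688 / 8002335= 0.24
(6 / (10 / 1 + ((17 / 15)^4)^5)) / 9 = 221683782005310058593750 / 7389488136727223401307851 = 0.03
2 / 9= 0.22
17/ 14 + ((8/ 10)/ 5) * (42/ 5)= 4477/ 1750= 2.56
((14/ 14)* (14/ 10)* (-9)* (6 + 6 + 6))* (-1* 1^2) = 1134/ 5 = 226.80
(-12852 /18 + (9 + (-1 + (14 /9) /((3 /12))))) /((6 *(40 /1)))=-3149 /1080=-2.92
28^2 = 784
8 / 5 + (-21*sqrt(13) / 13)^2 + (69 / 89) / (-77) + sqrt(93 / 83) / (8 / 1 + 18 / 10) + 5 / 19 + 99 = 5*sqrt(7719) / 4067 + 1140672018 / 8463455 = 134.88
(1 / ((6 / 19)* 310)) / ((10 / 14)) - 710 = -6602867 / 9300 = -709.99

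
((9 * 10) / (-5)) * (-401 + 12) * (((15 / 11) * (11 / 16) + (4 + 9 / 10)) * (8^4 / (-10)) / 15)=-139517184 / 125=-1116137.47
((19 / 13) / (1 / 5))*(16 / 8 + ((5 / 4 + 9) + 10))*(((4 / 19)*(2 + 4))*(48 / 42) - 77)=-343985 / 28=-12285.18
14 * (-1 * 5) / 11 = -70 / 11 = -6.36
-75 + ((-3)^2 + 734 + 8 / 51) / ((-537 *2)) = -4145951 / 54774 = -75.69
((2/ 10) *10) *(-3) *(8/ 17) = -48/ 17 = -2.82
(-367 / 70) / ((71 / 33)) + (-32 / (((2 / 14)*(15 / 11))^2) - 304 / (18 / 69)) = -449761427 / 223650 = -2011.01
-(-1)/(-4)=-0.25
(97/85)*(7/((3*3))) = 679/765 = 0.89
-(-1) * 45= 45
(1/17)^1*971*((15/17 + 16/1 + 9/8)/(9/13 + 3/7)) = 917.62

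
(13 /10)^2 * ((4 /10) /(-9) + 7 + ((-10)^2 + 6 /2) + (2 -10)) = 193843 /1125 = 172.30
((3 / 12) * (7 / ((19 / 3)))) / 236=21 / 17936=0.00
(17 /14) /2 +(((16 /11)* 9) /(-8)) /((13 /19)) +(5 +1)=16879 /4004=4.22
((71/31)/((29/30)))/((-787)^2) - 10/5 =-1113623332/556812731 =-2.00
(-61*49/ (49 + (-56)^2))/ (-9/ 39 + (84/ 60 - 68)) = 61/ 4344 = 0.01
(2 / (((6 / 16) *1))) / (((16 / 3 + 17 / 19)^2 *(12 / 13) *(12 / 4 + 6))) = 0.02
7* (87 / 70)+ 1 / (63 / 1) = 5491 / 630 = 8.72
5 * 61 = 305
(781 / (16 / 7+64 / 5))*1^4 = 2485 / 48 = 51.77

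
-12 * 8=-96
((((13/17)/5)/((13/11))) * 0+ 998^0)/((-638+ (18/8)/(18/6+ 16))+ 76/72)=-684/435589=-0.00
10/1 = 10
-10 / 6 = -5 / 3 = -1.67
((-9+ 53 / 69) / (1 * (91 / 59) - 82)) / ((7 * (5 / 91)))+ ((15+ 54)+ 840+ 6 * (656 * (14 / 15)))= 1501085683 / 327543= 4582.87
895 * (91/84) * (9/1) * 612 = 5340465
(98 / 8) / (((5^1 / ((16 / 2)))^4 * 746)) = 25088 / 233125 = 0.11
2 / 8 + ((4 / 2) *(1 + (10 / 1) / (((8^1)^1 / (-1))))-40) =-161 / 4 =-40.25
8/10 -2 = -6/5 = -1.20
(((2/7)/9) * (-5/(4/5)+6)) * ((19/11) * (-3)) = 0.04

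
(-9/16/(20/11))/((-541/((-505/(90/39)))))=-43329/346240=-0.13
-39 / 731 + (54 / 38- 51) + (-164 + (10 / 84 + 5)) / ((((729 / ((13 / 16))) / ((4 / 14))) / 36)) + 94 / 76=-33218707667 / 661505292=-50.22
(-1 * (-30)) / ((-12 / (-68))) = 170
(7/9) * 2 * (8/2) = 56/9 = 6.22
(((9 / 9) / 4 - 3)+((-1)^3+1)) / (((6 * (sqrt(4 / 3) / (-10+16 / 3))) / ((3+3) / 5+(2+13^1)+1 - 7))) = 1309 * sqrt(3) / 120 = 18.89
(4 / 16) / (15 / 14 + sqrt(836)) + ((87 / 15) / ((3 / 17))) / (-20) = -80685833 / 49089300 + 98 * sqrt(209) / 163631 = -1.63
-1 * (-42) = 42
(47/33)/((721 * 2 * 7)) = 47/333102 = 0.00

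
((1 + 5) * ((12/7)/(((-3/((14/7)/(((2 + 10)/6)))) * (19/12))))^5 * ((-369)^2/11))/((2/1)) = -104083089260544/457773754823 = -227.37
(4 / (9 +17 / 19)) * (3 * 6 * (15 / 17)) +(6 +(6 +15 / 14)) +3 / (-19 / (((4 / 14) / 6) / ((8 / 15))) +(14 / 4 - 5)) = 466917711 / 23971598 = 19.48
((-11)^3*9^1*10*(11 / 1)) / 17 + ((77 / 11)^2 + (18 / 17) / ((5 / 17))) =-6583979 / 85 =-77458.58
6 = 6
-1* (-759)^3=437245479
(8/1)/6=4/3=1.33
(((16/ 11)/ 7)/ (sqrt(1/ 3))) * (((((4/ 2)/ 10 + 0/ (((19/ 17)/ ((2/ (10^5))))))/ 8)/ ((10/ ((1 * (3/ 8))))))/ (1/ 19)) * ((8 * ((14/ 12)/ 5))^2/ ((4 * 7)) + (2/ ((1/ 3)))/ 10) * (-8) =-3097 * sqrt(3)/ 144375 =-0.04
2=2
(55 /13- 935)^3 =-1771561000000 /2197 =-806354574.42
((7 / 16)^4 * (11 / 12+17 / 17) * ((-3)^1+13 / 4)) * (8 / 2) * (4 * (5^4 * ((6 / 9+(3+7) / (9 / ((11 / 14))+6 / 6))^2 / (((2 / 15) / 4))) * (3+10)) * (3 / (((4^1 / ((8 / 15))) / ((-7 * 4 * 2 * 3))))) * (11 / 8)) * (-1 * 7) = 95636501.30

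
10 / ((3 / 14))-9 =113 / 3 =37.67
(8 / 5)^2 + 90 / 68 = 3.88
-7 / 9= -0.78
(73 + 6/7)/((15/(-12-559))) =-295207/105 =-2811.50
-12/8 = -3/2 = -1.50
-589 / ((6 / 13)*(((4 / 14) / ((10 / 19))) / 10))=-70525 / 3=-23508.33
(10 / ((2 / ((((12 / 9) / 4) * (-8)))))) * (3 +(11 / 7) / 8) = -895 / 21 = -42.62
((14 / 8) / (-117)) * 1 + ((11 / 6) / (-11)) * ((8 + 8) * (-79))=98585 / 468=210.65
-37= -37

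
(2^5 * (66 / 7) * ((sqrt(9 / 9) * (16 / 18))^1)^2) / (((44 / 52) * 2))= 26624 / 189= 140.87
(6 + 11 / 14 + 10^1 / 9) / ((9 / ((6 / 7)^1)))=995 / 1323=0.75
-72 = -72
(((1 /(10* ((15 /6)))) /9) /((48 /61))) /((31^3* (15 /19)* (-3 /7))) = -8113 /14478426000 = -0.00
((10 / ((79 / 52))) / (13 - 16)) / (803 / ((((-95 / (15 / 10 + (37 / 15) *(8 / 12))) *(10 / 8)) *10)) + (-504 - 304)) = 1425000 / 526153667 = 0.00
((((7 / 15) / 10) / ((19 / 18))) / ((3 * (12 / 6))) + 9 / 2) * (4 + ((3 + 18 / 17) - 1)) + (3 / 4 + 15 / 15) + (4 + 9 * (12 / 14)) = 2047607 / 45220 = 45.28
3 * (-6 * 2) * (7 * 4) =-1008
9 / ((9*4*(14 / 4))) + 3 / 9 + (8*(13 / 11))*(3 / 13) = 1195 / 462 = 2.59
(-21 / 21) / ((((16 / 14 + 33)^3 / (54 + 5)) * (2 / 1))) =-0.00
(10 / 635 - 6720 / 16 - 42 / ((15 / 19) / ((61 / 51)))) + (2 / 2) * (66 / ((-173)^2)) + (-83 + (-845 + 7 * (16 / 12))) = -1359160905838 / 969250665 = -1402.28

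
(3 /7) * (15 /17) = 45 /119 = 0.38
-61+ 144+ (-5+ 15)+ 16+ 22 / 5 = 567 / 5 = 113.40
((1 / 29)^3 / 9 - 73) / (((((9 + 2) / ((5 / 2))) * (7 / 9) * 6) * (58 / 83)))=-5.09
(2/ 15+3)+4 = 107/ 15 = 7.13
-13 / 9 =-1.44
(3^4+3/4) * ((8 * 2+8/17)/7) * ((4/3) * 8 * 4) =139520/17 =8207.06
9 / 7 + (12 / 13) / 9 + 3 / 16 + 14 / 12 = 3993 / 1456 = 2.74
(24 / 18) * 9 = 12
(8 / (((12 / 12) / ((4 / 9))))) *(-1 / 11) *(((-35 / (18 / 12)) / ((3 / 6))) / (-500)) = -224 / 7425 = -0.03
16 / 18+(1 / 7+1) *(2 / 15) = 328 / 315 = 1.04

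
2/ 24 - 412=-4943/ 12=-411.92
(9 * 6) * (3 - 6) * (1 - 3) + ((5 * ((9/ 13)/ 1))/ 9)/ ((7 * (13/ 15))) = 383367/ 1183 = 324.06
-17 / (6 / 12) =-34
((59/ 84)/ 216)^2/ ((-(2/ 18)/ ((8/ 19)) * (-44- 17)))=3481/ 5299281792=0.00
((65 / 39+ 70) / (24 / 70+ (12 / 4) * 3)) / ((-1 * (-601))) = 7525 / 589581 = 0.01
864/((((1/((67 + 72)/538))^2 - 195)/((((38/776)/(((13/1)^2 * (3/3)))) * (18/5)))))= -1427280912/285086646715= -0.01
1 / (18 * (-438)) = -1 / 7884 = -0.00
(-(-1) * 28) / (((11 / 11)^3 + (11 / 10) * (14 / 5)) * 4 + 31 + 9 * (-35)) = -0.10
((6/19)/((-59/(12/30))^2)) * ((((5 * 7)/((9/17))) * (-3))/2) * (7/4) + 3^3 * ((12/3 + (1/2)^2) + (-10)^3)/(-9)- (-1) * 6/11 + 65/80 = 173943769917/58202320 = 2988.61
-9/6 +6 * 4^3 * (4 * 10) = 30717/2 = 15358.50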